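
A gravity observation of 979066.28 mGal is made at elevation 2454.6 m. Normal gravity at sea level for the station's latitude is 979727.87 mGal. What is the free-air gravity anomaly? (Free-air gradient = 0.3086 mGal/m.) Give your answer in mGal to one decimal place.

Free-air correction = 0.3086 × 2454.6 = 757.49 mGal
Free-air anomaly = 979066.28 − 979727.87 + (757.49) = 95.90 mGal

95.9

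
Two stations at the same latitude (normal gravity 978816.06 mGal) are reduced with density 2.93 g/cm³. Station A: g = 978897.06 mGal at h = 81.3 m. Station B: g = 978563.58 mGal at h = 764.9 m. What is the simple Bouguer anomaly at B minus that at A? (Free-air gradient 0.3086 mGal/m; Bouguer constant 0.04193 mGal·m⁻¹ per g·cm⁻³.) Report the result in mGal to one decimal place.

-206.5

Δg_SB(A) = 978897.06 − 978816.06 + 0.3086×81.3 − 0.04193×2.93×81.3 = 96.10 mGal
Δg_SB(B) = 978563.58 − 978816.06 + 0.3086×764.9 − 0.04193×2.93×764.9 = -110.40 mGal
Difference = -110.40 − (96.10) = -206.50 mGal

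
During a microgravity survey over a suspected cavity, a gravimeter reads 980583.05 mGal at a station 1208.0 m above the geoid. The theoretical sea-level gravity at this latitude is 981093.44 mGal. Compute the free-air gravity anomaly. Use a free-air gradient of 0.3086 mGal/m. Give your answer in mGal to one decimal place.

Free-air correction = 0.3086 × 1208.0 = 372.79 mGal
Free-air anomaly = 980583.05 − 981093.44 + (372.79) = -137.60 mGal

-137.6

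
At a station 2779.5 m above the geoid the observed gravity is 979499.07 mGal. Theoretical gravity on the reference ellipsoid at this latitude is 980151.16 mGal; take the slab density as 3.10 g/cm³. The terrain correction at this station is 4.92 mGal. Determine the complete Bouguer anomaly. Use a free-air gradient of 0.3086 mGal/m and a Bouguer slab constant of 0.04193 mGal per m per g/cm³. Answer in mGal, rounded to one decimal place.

Free-air correction = 0.3086 × 2779.5 = 857.75 mGal
Free-air anomaly = 979499.07 − 980151.16 + (857.75) = 205.66 mGal
Bouguer slab correction = 0.04193 × 3.10 × 2779.5 = 361.29 mGal
Simple Bouguer anomaly = 205.66 − (361.29) = -155.63 mGal
Complete Bouguer anomaly = -155.63 + 4.92 = -150.71 mGal

-150.7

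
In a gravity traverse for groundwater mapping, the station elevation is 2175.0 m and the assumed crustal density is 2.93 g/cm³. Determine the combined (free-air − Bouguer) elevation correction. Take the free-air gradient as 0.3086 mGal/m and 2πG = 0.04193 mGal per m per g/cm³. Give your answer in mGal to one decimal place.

404.0

Combined gradient = 0.3086 − 0.04193 × 2.93 = 0.1857451 mGal/m
Combined elevation correction = 0.1857451 × 2175.0 = 404.0 mGal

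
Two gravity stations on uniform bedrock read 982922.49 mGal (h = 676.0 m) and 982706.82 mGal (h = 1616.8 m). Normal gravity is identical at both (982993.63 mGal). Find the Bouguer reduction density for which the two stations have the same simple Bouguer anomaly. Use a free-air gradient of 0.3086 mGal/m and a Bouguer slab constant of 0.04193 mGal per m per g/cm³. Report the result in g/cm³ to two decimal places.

1.89

Δg_obs = 982706.82 − 982922.49 = -215.67 mGal over Δh = 1616.8 − 676.0 = 940.8 m
Equal Bouguer anomalies ⇒ Δg_obs + (0.3086 − 0.04193ρ)·Δh = 0
0.3086 − 0.04193ρ = −Δg_obs/Δh = 0.22924
ρ = (0.3086 − 0.22924) / 0.04193 = 1.89 g/cm³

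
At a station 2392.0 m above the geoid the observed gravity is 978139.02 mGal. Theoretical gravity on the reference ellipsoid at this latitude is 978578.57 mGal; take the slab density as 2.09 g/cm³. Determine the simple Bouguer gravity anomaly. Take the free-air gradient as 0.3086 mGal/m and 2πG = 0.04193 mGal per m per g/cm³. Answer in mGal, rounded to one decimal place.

89.0

Free-air correction = 0.3086 × 2392.0 = 738.17 mGal
Free-air anomaly = 978139.02 − 978578.57 + (738.17) = 298.62 mGal
Bouguer slab correction = 0.04193 × 2.09 × 2392.0 = 209.62 mGal
Simple Bouguer anomaly = 298.62 − (209.62) = 89.00 mGal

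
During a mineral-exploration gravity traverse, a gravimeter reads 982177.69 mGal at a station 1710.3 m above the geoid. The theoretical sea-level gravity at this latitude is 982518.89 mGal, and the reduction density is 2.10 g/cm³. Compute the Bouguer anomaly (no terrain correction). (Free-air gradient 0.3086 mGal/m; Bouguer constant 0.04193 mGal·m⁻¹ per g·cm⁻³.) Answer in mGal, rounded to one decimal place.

Free-air correction = 0.3086 × 1710.3 = 527.80 mGal
Free-air anomaly = 982177.69 − 982518.89 + (527.80) = 186.60 mGal
Bouguer slab correction = 0.04193 × 2.10 × 1710.3 = 150.60 mGal
Simple Bouguer anomaly = 186.60 − (150.60) = 36.00 mGal

36.0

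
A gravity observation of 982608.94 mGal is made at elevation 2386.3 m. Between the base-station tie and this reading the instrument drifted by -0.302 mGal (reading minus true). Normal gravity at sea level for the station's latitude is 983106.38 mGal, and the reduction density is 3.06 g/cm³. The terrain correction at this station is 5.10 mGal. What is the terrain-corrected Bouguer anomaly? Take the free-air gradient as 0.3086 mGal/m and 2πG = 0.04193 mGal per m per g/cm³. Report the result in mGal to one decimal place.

Drift-corrected reading = 982608.94 − (-0.302) = 982609.242 mGal
Free-air correction = 0.3086 × 2386.3 = 736.41 mGal
Free-air anomaly = 982609.242 − 983106.38 + (736.41) = 239.272 mGal
Bouguer slab correction = 0.04193 × 3.06 × 2386.3 = 306.18 mGal
Simple Bouguer anomaly = 239.272 − (306.18) = -66.908 mGal
Complete Bouguer anomaly = -66.908 + 5.10 = -61.808 mGal

-61.8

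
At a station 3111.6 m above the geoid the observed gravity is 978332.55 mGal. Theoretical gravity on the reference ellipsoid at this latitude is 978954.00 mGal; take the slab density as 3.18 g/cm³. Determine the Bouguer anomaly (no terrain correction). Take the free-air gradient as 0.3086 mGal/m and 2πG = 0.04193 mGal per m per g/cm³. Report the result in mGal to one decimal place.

-76.1

Free-air correction = 0.3086 × 3111.6 = 960.24 mGal
Free-air anomaly = 978332.55 − 978954.00 + (960.24) = 338.79 mGal
Bouguer slab correction = 0.04193 × 3.18 × 3111.6 = 414.89 mGal
Simple Bouguer anomaly = 338.79 − (414.89) = -76.10 mGal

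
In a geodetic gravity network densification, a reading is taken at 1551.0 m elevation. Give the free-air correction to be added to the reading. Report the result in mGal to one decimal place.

478.6

Free-air correction = 0.3086 × 1551.0 = 478.6 mGal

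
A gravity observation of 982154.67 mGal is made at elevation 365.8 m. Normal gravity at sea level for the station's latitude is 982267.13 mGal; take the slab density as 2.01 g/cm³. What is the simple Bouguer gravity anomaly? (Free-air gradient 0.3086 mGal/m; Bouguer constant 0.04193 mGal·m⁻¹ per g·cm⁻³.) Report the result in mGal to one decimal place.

-30.4

Free-air correction = 0.3086 × 365.8 = 112.89 mGal
Free-air anomaly = 982154.67 − 982267.13 + (112.89) = 0.43 mGal
Bouguer slab correction = 0.04193 × 2.01 × 365.8 = 30.83 mGal
Simple Bouguer anomaly = 0.43 − (30.83) = -30.40 mGal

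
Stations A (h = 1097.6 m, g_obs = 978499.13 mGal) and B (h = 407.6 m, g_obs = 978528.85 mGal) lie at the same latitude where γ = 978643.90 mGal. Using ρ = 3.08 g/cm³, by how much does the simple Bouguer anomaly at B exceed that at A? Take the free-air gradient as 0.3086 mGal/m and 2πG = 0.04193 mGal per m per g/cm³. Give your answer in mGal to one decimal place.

Δg_SB(A) = 978499.13 − 978643.90 + 0.3086×1097.6 − 0.04193×3.08×1097.6 = 52.20 mGal
Δg_SB(B) = 978528.85 − 978643.90 + 0.3086×407.6 − 0.04193×3.08×407.6 = -41.90 mGal
Difference = -41.90 − (52.20) = -94.10 mGal

-94.1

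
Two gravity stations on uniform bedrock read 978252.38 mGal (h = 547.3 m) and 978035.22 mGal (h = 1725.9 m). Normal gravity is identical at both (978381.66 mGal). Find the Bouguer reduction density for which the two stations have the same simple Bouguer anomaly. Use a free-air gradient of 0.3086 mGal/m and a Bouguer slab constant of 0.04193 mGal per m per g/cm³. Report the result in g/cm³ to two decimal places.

2.97

Δg_obs = 978035.22 − 978252.38 = -217.16 mGal over Δh = 1725.9 − 547.3 = 1178.6 m
Equal Bouguer anomalies ⇒ Δg_obs + (0.3086 − 0.04193ρ)·Δh = 0
0.3086 − 0.04193ρ = −Δg_obs/Δh = 0.18425
ρ = (0.3086 − 0.18425) / 0.04193 = 2.97 g/cm³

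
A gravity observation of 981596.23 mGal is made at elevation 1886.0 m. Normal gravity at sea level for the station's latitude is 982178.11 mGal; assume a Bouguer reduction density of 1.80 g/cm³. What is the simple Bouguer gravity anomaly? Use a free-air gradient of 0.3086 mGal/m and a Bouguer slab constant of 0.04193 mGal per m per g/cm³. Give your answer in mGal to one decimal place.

-142.2

Free-air correction = 0.3086 × 1886.0 = 582.02 mGal
Free-air anomaly = 981596.23 − 982178.11 + (582.02) = 0.14 mGal
Bouguer slab correction = 0.04193 × 1.80 × 1886.0 = 142.34 mGal
Simple Bouguer anomaly = 0.14 − (142.34) = -142.20 mGal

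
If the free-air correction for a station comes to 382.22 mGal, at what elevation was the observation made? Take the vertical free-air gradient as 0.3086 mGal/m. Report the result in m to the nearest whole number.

h = 382.22 / 0.3086 = 1238.56 m

1239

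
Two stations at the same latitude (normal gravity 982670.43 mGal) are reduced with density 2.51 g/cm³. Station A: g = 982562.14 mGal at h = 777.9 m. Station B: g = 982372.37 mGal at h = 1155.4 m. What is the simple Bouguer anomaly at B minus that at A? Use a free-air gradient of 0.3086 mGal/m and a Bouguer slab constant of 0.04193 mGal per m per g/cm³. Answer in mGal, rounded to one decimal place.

-113.0

Δg_SB(A) = 982562.14 − 982670.43 + 0.3086×777.9 − 0.04193×2.51×777.9 = 49.90 mGal
Δg_SB(B) = 982372.37 − 982670.43 + 0.3086×1155.4 − 0.04193×2.51×1155.4 = -63.10 mGal
Difference = -63.10 − (49.90) = -113.00 mGal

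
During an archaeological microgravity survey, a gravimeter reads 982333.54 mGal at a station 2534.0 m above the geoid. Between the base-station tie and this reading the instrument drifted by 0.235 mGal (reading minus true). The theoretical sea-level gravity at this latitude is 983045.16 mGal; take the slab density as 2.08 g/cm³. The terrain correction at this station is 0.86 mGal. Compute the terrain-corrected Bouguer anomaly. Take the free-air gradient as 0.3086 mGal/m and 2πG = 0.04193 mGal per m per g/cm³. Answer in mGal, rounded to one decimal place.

-150.0

Drift-corrected reading = 982333.54 − (0.235) = 982333.305 mGal
Free-air correction = 0.3086 × 2534.0 = 781.99 mGal
Free-air anomaly = 982333.305 − 983045.16 + (781.99) = 70.135 mGal
Bouguer slab correction = 0.04193 × 2.08 × 2534.0 = 221.00 mGal
Simple Bouguer anomaly = 70.135 − (221.00) = -150.865 mGal
Complete Bouguer anomaly = -150.865 + 0.86 = -150.005 mGal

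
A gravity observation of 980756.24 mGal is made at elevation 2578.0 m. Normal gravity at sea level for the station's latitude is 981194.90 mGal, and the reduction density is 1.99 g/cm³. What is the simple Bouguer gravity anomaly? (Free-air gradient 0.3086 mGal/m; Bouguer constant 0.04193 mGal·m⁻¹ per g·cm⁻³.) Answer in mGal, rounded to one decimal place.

141.8

Free-air correction = 0.3086 × 2578.0 = 795.57 mGal
Free-air anomaly = 980756.24 − 981194.90 + (795.57) = 356.91 mGal
Bouguer slab correction = 0.04193 × 1.99 × 2578.0 = 215.11 mGal
Simple Bouguer anomaly = 356.91 − (215.11) = 141.80 mGal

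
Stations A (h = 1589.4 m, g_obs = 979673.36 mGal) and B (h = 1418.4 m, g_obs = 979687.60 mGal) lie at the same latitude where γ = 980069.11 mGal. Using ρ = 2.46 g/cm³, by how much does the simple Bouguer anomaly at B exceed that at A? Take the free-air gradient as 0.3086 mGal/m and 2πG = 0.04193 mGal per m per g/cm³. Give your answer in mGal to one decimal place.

Δg_SB(A) = 979673.36 − 980069.11 + 0.3086×1589.4 − 0.04193×2.46×1589.4 = -69.20 mGal
Δg_SB(B) = 979687.60 − 980069.11 + 0.3086×1418.4 − 0.04193×2.46×1418.4 = -90.10 mGal
Difference = -90.10 − (-69.20) = -20.90 mGal

-20.9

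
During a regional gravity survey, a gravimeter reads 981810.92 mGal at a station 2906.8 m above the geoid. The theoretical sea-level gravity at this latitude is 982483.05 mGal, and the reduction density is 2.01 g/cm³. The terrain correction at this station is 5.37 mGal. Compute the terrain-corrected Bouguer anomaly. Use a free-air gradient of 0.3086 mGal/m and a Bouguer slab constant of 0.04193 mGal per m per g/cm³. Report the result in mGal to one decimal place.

-14.7

Free-air correction = 0.3086 × 2906.8 = 897.04 mGal
Free-air anomaly = 981810.92 − 982483.05 + (897.04) = 224.91 mGal
Bouguer slab correction = 0.04193 × 2.01 × 2906.8 = 244.98 mGal
Simple Bouguer anomaly = 224.91 − (244.98) = -20.07 mGal
Complete Bouguer anomaly = -20.07 + 5.37 = -14.70 mGal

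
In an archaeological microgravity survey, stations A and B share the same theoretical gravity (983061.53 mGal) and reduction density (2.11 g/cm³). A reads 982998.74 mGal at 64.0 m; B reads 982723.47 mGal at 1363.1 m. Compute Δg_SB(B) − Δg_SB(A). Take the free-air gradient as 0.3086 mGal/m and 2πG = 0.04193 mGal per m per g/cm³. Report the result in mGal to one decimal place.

10.7

Δg_SB(A) = 982998.74 − 983061.53 + 0.3086×64.0 − 0.04193×2.11×64.0 = -48.70 mGal
Δg_SB(B) = 982723.47 − 983061.53 + 0.3086×1363.1 − 0.04193×2.11×1363.1 = -38.00 mGal
Difference = -38.00 − (-48.70) = 10.70 mGal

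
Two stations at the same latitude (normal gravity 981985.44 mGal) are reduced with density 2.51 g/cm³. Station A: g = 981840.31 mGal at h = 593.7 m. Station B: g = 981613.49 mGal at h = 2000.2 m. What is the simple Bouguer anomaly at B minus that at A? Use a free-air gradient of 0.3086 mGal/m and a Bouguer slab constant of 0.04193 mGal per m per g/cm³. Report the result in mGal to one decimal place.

Δg_SB(A) = 981840.31 − 981985.44 + 0.3086×593.7 − 0.04193×2.51×593.7 = -24.40 mGal
Δg_SB(B) = 981613.49 − 981985.44 + 0.3086×2000.2 − 0.04193×2.51×2000.2 = 34.80 mGal
Difference = 34.80 − (-24.40) = 59.20 mGal

59.2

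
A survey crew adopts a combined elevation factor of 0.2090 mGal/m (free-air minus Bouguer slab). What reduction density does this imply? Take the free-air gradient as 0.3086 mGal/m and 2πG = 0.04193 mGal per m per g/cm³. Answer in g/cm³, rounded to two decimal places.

2.38

0.2090 = 0.3086 − 0.04193 × ρ
ρ = (0.3086 − 0.2090) / 0.04193 = 2.38 g/cm³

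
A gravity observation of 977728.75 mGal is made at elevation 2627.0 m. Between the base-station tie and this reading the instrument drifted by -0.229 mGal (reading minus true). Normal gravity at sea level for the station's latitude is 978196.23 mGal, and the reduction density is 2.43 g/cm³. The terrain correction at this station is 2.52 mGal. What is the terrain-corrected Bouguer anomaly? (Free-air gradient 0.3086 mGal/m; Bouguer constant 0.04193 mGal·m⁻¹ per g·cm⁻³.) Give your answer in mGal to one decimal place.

78.3

Drift-corrected reading = 977728.75 − (-0.229) = 977728.979 mGal
Free-air correction = 0.3086 × 2627.0 = 810.69 mGal
Free-air anomaly = 977728.979 − 978196.23 + (810.69) = 343.439 mGal
Bouguer slab correction = 0.04193 × 2.43 × 2627.0 = 267.66 mGal
Simple Bouguer anomaly = 343.439 − (267.66) = 75.779 mGal
Complete Bouguer anomaly = 75.779 + 2.52 = 78.299 mGal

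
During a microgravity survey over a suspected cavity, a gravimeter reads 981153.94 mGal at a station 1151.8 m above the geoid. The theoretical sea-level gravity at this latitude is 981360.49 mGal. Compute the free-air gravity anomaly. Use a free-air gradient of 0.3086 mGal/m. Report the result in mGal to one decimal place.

Free-air correction = 0.3086 × 1151.8 = 355.45 mGal
Free-air anomaly = 981153.94 − 981360.49 + (355.45) = 148.90 mGal

148.9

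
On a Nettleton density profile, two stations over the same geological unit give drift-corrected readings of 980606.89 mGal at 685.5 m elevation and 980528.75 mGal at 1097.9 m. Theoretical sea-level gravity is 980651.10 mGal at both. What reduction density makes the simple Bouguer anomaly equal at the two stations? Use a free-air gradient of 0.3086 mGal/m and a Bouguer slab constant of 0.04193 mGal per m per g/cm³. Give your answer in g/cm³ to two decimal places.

Δg_obs = 980528.75 − 980606.89 = -78.14 mGal over Δh = 1097.9 − 685.5 = 412.4 m
Equal Bouguer anomalies ⇒ Δg_obs + (0.3086 − 0.04193ρ)·Δh = 0
0.3086 − 0.04193ρ = −Δg_obs/Δh = 0.18948
ρ = (0.3086 − 0.18948) / 0.04193 = 2.84 g/cm³

2.84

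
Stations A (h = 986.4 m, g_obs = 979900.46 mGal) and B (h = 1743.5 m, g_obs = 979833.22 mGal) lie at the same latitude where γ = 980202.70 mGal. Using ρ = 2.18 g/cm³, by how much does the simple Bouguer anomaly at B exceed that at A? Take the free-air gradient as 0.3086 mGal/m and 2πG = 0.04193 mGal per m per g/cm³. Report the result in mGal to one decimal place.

Δg_SB(A) = 979900.46 − 980202.70 + 0.3086×986.4 − 0.04193×2.18×986.4 = -88.00 mGal
Δg_SB(B) = 979833.22 − 980202.70 + 0.3086×1743.5 − 0.04193×2.18×1743.5 = 9.20 mGal
Difference = 9.20 − (-88.00) = 97.20 mGal

97.2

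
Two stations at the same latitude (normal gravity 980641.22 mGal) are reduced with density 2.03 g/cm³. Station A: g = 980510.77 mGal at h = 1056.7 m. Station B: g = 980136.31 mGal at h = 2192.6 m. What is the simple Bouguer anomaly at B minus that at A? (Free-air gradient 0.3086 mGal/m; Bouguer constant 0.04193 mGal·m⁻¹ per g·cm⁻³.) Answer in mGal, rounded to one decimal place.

Δg_SB(A) = 980510.77 − 980641.22 + 0.3086×1056.7 − 0.04193×2.03×1056.7 = 105.70 mGal
Δg_SB(B) = 980136.31 − 980641.22 + 0.3086×2192.6 − 0.04193×2.03×2192.6 = -14.90 mGal
Difference = -14.90 − (105.70) = -120.60 mGal

-120.6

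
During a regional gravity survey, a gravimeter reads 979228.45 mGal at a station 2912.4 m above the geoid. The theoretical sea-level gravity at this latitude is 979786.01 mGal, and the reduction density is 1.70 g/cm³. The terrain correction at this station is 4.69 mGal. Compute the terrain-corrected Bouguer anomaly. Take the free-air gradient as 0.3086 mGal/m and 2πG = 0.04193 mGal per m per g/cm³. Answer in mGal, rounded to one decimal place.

Free-air correction = 0.3086 × 2912.4 = 898.77 mGal
Free-air anomaly = 979228.45 − 979786.01 + (898.77) = 341.21 mGal
Bouguer slab correction = 0.04193 × 1.70 × 2912.4 = 207.60 mGal
Simple Bouguer anomaly = 341.21 − (207.60) = 133.61 mGal
Complete Bouguer anomaly = 133.61 + 4.69 = 138.30 mGal

138.3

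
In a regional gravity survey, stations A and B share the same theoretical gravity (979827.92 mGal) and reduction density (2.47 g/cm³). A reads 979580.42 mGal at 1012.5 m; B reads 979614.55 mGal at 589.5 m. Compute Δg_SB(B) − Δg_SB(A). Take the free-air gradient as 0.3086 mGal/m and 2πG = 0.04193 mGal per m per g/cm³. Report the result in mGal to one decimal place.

-52.6

Δg_SB(A) = 979580.42 − 979827.92 + 0.3086×1012.5 − 0.04193×2.47×1012.5 = -39.90 mGal
Δg_SB(B) = 979614.55 − 979827.92 + 0.3086×589.5 − 0.04193×2.47×589.5 = -92.50 mGal
Difference = -92.50 − (-39.90) = -52.60 mGal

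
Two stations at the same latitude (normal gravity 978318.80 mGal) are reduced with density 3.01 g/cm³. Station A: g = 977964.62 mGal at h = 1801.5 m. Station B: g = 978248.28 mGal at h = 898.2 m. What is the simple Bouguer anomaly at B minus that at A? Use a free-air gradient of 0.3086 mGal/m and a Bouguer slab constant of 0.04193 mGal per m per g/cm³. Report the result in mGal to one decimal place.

Δg_SB(A) = 977964.62 − 978318.80 + 0.3086×1801.5 − 0.04193×3.01×1801.5 = -25.60 mGal
Δg_SB(B) = 978248.28 − 978318.80 + 0.3086×898.2 − 0.04193×3.01×898.2 = 93.30 mGal
Difference = 93.30 − (-25.60) = 118.90 mGal

118.9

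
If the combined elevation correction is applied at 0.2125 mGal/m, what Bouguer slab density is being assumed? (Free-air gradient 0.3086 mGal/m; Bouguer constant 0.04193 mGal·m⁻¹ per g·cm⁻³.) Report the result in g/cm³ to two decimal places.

2.29

0.2125 = 0.3086 − 0.04193 × ρ
ρ = (0.3086 − 0.2125) / 0.04193 = 2.29 g/cm³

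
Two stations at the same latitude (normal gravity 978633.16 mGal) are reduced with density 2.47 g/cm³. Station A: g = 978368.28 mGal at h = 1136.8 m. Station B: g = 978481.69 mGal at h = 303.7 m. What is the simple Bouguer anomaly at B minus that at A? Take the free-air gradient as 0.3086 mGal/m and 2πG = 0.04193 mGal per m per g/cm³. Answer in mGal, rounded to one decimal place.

Δg_SB(A) = 978368.28 − 978633.16 + 0.3086×1136.8 − 0.04193×2.47×1136.8 = -31.80 mGal
Δg_SB(B) = 978481.69 − 978633.16 + 0.3086×303.7 − 0.04193×2.47×303.7 = -89.20 mGal
Difference = -89.20 − (-31.80) = -57.40 mGal

-57.4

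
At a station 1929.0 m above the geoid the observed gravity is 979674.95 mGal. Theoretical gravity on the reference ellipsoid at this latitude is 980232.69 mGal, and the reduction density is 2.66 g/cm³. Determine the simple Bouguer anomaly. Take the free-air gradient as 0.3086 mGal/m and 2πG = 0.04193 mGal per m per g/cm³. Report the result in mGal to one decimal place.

Free-air correction = 0.3086 × 1929.0 = 595.29 mGal
Free-air anomaly = 979674.95 − 980232.69 + (595.29) = 37.55 mGal
Bouguer slab correction = 0.04193 × 2.66 × 1929.0 = 215.15 mGal
Simple Bouguer anomaly = 37.55 − (215.15) = -177.60 mGal

-177.6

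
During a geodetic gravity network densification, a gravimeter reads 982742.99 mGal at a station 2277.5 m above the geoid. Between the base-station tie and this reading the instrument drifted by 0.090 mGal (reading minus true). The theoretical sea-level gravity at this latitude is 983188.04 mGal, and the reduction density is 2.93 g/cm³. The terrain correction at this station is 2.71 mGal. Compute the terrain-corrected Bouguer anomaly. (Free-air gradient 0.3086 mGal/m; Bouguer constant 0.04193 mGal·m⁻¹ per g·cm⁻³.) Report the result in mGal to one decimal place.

-19.4

Drift-corrected reading = 982742.99 − (0.090) = 982742.900 mGal
Free-air correction = 0.3086 × 2277.5 = 702.84 mGal
Free-air anomaly = 982742.900 − 983188.04 + (702.84) = 257.700 mGal
Bouguer slab correction = 0.04193 × 2.93 × 2277.5 = 279.80 mGal
Simple Bouguer anomaly = 257.700 − (279.80) = -22.100 mGal
Complete Bouguer anomaly = -22.100 + 2.71 = -19.390 mGal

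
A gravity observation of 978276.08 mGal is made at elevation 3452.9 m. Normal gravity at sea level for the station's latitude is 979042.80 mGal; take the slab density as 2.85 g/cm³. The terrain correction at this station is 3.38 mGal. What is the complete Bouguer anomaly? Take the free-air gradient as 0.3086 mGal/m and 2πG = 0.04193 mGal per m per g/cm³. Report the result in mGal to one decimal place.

-110.4

Free-air correction = 0.3086 × 3452.9 = 1065.56 mGal
Free-air anomaly = 978276.08 − 979042.80 + (1065.56) = 298.84 mGal
Bouguer slab correction = 0.04193 × 2.85 × 3452.9 = 412.62 mGal
Simple Bouguer anomaly = 298.84 − (412.62) = -113.78 mGal
Complete Bouguer anomaly = -113.78 + 3.38 = -110.40 mGal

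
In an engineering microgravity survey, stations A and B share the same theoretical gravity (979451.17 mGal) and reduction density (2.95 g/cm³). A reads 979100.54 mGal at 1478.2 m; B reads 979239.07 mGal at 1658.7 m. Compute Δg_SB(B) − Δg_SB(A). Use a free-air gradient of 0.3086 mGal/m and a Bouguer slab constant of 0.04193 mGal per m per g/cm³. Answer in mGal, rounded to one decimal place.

Δg_SB(A) = 979100.54 − 979451.17 + 0.3086×1478.2 − 0.04193×2.95×1478.2 = -77.30 mGal
Δg_SB(B) = 979239.07 − 979451.17 + 0.3086×1658.7 − 0.04193×2.95×1658.7 = 94.60 mGal
Difference = 94.60 − (-77.30) = 171.90 mGal

171.9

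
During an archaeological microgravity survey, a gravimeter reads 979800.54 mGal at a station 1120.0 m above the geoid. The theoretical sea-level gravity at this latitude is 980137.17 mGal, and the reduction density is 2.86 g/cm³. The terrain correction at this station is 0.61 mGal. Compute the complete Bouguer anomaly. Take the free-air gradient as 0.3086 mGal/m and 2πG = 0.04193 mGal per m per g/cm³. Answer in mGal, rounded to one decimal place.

Free-air correction = 0.3086 × 1120.0 = 345.63 mGal
Free-air anomaly = 979800.54 − 980137.17 + (345.63) = 9.00 mGal
Bouguer slab correction = 0.04193 × 2.86 × 1120.0 = 134.31 mGal
Simple Bouguer anomaly = 9.00 − (134.31) = -125.31 mGal
Complete Bouguer anomaly = -125.31 + 0.61 = -124.70 mGal

-124.7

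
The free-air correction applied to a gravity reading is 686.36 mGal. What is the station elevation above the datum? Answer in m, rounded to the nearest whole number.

h = 686.36 / 0.3086 = 2224.11 m

2224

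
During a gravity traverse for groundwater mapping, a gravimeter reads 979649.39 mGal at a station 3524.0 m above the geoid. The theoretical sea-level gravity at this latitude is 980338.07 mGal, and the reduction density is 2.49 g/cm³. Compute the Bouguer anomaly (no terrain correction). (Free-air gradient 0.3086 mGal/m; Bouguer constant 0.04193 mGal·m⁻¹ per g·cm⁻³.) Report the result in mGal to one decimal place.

30.9

Free-air correction = 0.3086 × 3524.0 = 1087.51 mGal
Free-air anomaly = 979649.39 − 980338.07 + (1087.51) = 398.83 mGal
Bouguer slab correction = 0.04193 × 2.49 × 3524.0 = 367.93 mGal
Simple Bouguer anomaly = 398.83 − (367.93) = 30.90 mGal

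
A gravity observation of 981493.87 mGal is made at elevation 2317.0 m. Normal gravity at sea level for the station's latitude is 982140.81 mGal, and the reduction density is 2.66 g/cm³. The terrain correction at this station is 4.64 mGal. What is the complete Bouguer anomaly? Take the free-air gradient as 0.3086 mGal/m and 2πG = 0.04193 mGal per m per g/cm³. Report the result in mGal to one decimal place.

-185.7

Free-air correction = 0.3086 × 2317.0 = 715.03 mGal
Free-air anomaly = 981493.87 − 982140.81 + (715.03) = 68.09 mGal
Bouguer slab correction = 0.04193 × 2.66 × 2317.0 = 258.42 mGal
Simple Bouguer anomaly = 68.09 − (258.42) = -190.33 mGal
Complete Bouguer anomaly = -190.33 + 4.64 = -185.69 mGal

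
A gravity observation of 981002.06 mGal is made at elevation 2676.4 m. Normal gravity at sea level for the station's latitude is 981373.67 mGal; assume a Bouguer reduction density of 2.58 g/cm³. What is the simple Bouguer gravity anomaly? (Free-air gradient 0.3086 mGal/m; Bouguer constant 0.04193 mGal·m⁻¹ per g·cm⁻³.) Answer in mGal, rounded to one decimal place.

Free-air correction = 0.3086 × 2676.4 = 825.94 mGal
Free-air anomaly = 981002.06 − 981373.67 + (825.94) = 454.33 mGal
Bouguer slab correction = 0.04193 × 2.58 × 2676.4 = 289.53 mGal
Simple Bouguer anomaly = 454.33 − (289.53) = 164.80 mGal

164.8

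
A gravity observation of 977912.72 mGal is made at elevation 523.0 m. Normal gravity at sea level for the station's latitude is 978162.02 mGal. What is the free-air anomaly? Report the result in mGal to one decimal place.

Free-air correction = 0.3086 × 523.0 = 161.40 mGal
Free-air anomaly = 977912.72 − 978162.02 + (161.40) = -87.90 mGal

-87.9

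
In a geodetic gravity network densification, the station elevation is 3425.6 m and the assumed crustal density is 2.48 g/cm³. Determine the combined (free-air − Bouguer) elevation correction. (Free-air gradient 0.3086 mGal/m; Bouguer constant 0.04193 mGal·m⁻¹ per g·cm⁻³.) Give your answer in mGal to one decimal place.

700.9

Combined gradient = 0.3086 − 0.04193 × 2.48 = 0.2046136 mGal/m
Combined elevation correction = 0.2046136 × 3425.6 = 700.9 mGal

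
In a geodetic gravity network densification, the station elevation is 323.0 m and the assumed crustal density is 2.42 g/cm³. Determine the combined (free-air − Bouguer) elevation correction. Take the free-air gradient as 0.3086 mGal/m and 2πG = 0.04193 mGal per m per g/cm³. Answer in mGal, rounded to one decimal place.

66.9

Combined gradient = 0.3086 − 0.04193 × 2.42 = 0.2071294 mGal/m
Combined elevation correction = 0.2071294 × 323.0 = 66.9 mGal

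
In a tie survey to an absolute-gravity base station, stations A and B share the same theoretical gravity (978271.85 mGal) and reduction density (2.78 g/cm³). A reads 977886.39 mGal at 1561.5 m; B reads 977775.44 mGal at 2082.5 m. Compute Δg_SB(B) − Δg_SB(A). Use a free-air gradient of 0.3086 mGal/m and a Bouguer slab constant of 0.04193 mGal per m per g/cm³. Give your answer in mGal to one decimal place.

-10.9

Δg_SB(A) = 977886.39 − 978271.85 + 0.3086×1561.5 − 0.04193×2.78×1561.5 = -85.60 mGal
Δg_SB(B) = 977775.44 − 978271.85 + 0.3086×2082.5 − 0.04193×2.78×2082.5 = -96.50 mGal
Difference = -96.50 − (-85.60) = -10.90 mGal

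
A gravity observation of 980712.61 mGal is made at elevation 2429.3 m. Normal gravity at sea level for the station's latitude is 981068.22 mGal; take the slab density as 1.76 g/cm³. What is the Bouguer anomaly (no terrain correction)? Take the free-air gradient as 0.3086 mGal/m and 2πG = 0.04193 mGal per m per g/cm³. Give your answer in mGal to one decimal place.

214.8

Free-air correction = 0.3086 × 2429.3 = 749.68 mGal
Free-air anomaly = 980712.61 − 981068.22 + (749.68) = 394.07 mGal
Bouguer slab correction = 0.04193 × 1.76 × 2429.3 = 179.27 mGal
Simple Bouguer anomaly = 394.07 − (179.27) = 214.80 mGal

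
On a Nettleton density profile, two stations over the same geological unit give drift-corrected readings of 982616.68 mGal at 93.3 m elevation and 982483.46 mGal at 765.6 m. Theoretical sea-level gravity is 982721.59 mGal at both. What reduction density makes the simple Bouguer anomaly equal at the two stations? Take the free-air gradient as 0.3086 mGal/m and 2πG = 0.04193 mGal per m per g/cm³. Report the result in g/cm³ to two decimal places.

Δg_obs = 982483.46 − 982616.68 = -133.22 mGal over Δh = 765.6 − 93.3 = 672.3 m
Equal Bouguer anomalies ⇒ Δg_obs + (0.3086 − 0.04193ρ)·Δh = 0
0.3086 − 0.04193ρ = −Δg_obs/Δh = 0.19816
ρ = (0.3086 − 0.19816) / 0.04193 = 2.63 g/cm³

2.63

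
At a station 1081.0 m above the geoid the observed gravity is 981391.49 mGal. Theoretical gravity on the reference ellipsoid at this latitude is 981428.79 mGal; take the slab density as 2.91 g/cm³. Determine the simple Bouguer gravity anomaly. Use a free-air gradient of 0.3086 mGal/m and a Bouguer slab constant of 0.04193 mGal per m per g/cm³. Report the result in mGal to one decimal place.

Free-air correction = 0.3086 × 1081.0 = 333.60 mGal
Free-air anomaly = 981391.49 − 981428.79 + (333.60) = 296.30 mGal
Bouguer slab correction = 0.04193 × 2.91 × 1081.0 = 131.90 mGal
Simple Bouguer anomaly = 296.30 − (131.90) = 164.40 mGal

164.4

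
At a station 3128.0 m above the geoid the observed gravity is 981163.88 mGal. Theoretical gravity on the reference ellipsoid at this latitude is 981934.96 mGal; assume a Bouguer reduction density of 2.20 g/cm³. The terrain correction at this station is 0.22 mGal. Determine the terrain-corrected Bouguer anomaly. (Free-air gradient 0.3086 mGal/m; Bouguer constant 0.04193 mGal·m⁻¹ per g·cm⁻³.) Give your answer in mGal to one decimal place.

Free-air correction = 0.3086 × 3128.0 = 965.30 mGal
Free-air anomaly = 981163.88 − 981934.96 + (965.30) = 194.22 mGal
Bouguer slab correction = 0.04193 × 2.20 × 3128.0 = 288.55 mGal
Simple Bouguer anomaly = 194.22 − (288.55) = -94.33 mGal
Complete Bouguer anomaly = -94.33 + 0.22 = -94.11 mGal

-94.1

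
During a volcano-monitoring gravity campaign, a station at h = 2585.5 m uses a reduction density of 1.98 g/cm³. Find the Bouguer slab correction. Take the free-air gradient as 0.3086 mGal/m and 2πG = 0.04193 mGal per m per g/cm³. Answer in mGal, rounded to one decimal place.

Bouguer slab correction = 0.04193 × 1.98 × 2585.5 = 214.7 mGal

214.7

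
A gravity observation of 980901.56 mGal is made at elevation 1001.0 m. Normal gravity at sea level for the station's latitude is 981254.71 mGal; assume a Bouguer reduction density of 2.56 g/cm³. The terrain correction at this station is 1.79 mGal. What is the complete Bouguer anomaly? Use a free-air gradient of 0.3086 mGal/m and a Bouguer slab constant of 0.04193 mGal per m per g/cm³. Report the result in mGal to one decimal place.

-149.9

Free-air correction = 0.3086 × 1001.0 = 308.91 mGal
Free-air anomaly = 980901.56 − 981254.71 + (308.91) = -44.24 mGal
Bouguer slab correction = 0.04193 × 2.56 × 1001.0 = 107.45 mGal
Simple Bouguer anomaly = -44.24 − (107.45) = -151.69 mGal
Complete Bouguer anomaly = -151.69 + 1.79 = -149.90 mGal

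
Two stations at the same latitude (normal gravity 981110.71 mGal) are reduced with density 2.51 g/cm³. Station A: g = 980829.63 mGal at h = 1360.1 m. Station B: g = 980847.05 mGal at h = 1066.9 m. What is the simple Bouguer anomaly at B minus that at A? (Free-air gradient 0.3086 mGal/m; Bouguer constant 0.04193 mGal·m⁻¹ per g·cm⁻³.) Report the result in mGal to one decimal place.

Δg_SB(A) = 980829.63 − 981110.71 + 0.3086×1360.1 − 0.04193×2.51×1360.1 = -4.50 mGal
Δg_SB(B) = 980847.05 − 981110.71 + 0.3086×1066.9 − 0.04193×2.51×1066.9 = -46.70 mGal
Difference = -46.70 − (-4.50) = -42.20 mGal

-42.2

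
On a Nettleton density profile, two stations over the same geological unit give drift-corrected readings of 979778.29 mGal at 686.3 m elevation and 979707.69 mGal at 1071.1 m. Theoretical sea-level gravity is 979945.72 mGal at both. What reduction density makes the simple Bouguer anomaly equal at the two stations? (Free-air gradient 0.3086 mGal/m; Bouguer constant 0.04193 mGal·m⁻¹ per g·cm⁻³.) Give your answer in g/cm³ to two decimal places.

Δg_obs = 979707.69 − 979778.29 = -70.60 mGal over Δh = 1071.1 − 686.3 = 384.8 m
Equal Bouguer anomalies ⇒ Δg_obs + (0.3086 − 0.04193ρ)·Δh = 0
0.3086 − 0.04193ρ = −Δg_obs/Δh = 0.18347
ρ = (0.3086 − 0.18347) / 0.04193 = 2.98 g/cm³

2.98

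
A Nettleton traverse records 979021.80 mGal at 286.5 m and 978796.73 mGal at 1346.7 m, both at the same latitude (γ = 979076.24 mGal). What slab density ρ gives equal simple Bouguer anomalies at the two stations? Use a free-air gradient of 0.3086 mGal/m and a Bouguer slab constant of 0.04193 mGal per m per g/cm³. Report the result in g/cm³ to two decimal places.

2.30

Δg_obs = 978796.73 − 979021.80 = -225.07 mGal over Δh = 1346.7 − 286.5 = 1060.2 m
Equal Bouguer anomalies ⇒ Δg_obs + (0.3086 − 0.04193ρ)·Δh = 0
0.3086 − 0.04193ρ = −Δg_obs/Δh = 0.21229
ρ = (0.3086 − 0.21229) / 0.04193 = 2.30 g/cm³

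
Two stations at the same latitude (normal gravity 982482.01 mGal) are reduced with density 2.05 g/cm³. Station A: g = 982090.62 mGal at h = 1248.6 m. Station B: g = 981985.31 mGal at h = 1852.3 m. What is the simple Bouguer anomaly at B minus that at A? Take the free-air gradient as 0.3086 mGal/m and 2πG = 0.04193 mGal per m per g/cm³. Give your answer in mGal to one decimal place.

29.1

Δg_SB(A) = 982090.62 − 982482.01 + 0.3086×1248.6 − 0.04193×2.05×1248.6 = -113.40 mGal
Δg_SB(B) = 981985.31 − 982482.01 + 0.3086×1852.3 − 0.04193×2.05×1852.3 = -84.30 mGal
Difference = -84.30 − (-113.40) = 29.10 mGal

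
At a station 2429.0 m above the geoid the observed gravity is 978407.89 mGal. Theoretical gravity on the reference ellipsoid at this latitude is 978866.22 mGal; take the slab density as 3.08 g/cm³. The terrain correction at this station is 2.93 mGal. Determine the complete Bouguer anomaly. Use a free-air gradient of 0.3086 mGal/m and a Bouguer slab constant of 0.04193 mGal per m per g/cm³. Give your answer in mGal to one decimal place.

-19.5

Free-air correction = 0.3086 × 2429.0 = 749.59 mGal
Free-air anomaly = 978407.89 − 978866.22 + (749.59) = 291.26 mGal
Bouguer slab correction = 0.04193 × 3.08 × 2429.0 = 313.69 mGal
Simple Bouguer anomaly = 291.26 − (313.69) = -22.43 mGal
Complete Bouguer anomaly = -22.43 + 2.93 = -19.50 mGal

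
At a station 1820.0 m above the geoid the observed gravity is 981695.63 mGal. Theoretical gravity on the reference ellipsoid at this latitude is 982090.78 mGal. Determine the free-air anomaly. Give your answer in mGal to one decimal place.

Free-air correction = 0.3086 × 1820.0 = 561.65 mGal
Free-air anomaly = 981695.63 − 982090.78 + (561.65) = 166.50 mGal

166.5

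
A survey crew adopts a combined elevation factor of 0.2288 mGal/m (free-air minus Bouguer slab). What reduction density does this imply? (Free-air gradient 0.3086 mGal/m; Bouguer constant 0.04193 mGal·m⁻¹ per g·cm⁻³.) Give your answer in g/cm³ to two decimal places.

1.90

0.2288 = 0.3086 − 0.04193 × ρ
ρ = (0.3086 − 0.2288) / 0.04193 = 1.90 g/cm³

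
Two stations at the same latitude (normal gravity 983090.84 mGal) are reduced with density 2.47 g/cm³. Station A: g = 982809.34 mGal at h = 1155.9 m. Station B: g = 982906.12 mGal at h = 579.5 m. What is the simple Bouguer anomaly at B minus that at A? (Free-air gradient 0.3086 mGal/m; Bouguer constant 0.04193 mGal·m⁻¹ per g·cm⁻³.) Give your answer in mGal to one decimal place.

-21.4

Δg_SB(A) = 982809.34 − 983090.84 + 0.3086×1155.9 − 0.04193×2.47×1155.9 = -44.50 mGal
Δg_SB(B) = 982906.12 − 983090.84 + 0.3086×579.5 − 0.04193×2.47×579.5 = -65.90 mGal
Difference = -65.90 − (-44.50) = -21.40 mGal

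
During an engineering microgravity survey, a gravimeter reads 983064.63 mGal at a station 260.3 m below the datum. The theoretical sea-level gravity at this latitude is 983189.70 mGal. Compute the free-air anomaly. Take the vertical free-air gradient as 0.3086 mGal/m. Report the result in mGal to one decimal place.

-205.4

Free-air correction = 0.3086 × -260.3 = -80.33 mGal
Free-air anomaly = 983064.63 − 983189.70 + (-80.33) = -205.40 mGal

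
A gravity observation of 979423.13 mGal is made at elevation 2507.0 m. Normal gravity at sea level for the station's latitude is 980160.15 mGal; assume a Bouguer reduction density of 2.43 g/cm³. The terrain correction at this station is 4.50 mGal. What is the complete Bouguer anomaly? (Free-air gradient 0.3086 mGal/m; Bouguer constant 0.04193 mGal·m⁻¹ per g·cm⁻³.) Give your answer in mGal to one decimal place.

Free-air correction = 0.3086 × 2507.0 = 773.66 mGal
Free-air anomaly = 979423.13 − 980160.15 + (773.66) = 36.64 mGal
Bouguer slab correction = 0.04193 × 2.43 × 2507.0 = 255.44 mGal
Simple Bouguer anomaly = 36.64 − (255.44) = -218.80 mGal
Complete Bouguer anomaly = -218.80 + 4.50 = -214.30 mGal

-214.3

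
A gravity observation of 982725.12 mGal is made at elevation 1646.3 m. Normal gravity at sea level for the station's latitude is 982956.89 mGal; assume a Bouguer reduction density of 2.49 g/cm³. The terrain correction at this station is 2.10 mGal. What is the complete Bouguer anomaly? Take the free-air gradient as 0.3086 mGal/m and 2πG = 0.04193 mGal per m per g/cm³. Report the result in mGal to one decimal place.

Free-air correction = 0.3086 × 1646.3 = 508.05 mGal
Free-air anomaly = 982725.12 − 982956.89 + (508.05) = 276.28 mGal
Bouguer slab correction = 0.04193 × 2.49 × 1646.3 = 171.88 mGal
Simple Bouguer anomaly = 276.28 − (171.88) = 104.40 mGal
Complete Bouguer anomaly = 104.40 + 2.10 = 106.50 mGal

106.5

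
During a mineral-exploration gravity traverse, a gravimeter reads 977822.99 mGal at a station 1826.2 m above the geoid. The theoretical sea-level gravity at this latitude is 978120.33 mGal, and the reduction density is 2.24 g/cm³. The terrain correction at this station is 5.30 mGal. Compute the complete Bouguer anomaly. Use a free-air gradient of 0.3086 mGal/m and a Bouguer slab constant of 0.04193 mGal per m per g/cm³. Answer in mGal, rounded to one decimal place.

Free-air correction = 0.3086 × 1826.2 = 563.57 mGal
Free-air anomaly = 977822.99 − 978120.33 + (563.57) = 266.23 mGal
Bouguer slab correction = 0.04193 × 2.24 × 1826.2 = 171.52 mGal
Simple Bouguer anomaly = 266.23 − (171.52) = 94.71 mGal
Complete Bouguer anomaly = 94.71 + 5.30 = 100.01 mGal

100.0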